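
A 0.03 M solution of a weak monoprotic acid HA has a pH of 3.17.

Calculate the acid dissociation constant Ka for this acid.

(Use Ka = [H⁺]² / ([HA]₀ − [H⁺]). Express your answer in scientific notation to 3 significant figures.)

[H⁺] = 10^(−pH) = 10^(−3.17) = 6.761e-04 M. For HA ⇌ H⁺ + A⁻, Ka = [H⁺][A⁻]/[HA] = [H⁺]² / ([HA]₀ − [H⁺]) = (6.761e-04)² / (0.03 − 6.761e-04) = 1.56e-05.

K_a = 1.56e-05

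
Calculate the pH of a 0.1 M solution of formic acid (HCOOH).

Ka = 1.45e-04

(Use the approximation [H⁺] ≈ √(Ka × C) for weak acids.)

[H⁺] = √(Ka × C) = √(1.45e-04 × 0.1) = 3.8079e-03. pH = -log(3.8079e-03)

pH = 2.42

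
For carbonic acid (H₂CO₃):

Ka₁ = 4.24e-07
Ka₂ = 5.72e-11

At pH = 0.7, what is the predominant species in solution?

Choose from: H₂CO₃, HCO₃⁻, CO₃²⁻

pKa₁ = 6.37, pKa₂ = 10.24. For a polyprotic acid the predominant species crosses at each pKa: below pKa_n the protonated form dominates, above it the deprotonated form does. At pH = 0.7, the predominant species is H₂CO₃.

H₂CO₃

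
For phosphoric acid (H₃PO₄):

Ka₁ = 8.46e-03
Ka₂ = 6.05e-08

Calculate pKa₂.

pKa₂ = -log(Ka₂) = -log(6.05e-08) = 7.22.

pK_{a2} = 7.22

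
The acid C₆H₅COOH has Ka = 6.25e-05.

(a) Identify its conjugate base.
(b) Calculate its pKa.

(a) The conjugate base is formed by removing one H⁺ from C₆H₅COOH, giving C₆H₅COO⁻. (b) pKa = -log(Ka) = -log(6.25e-05) = 4.20.

Conjugate base: C₆H₅COO⁻; pK_a = 4.20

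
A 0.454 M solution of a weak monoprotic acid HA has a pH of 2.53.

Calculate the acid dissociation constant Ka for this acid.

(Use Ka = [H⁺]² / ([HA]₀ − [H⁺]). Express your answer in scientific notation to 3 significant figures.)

[H⁺] = 10^(−pH) = 10^(−2.53) = 2.951e-03 M. For HA ⇌ H⁺ + A⁻, Ka = [H⁺][A⁻]/[HA] = [H⁺]² / ([HA]₀ − [H⁺]) = (2.951e-03)² / (0.454 − 2.951e-03) = 1.93e-05.

K_a = 1.93e-05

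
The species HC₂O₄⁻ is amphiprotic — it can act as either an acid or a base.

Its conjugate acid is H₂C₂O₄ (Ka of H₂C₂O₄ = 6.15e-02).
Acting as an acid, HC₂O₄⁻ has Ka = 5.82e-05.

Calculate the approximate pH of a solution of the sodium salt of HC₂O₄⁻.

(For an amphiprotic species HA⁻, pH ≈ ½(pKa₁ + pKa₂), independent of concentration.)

pKa₁ = -log(6.15e-02) = 1.21; pKa₂ = -log(5.82e-05) = 4.24. For an amphiprotic species, pH ≈ ½(pKa₁ + pKa₂) = ½(1.21 + 4.24) = 2.72.

pH = 2.72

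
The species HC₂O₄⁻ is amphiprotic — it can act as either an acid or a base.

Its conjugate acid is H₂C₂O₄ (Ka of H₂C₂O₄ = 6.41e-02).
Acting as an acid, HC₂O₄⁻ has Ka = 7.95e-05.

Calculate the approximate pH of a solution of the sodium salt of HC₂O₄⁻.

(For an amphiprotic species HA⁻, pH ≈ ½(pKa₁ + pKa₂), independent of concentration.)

pKa₁ = -log(6.41e-02) = 1.19; pKa₂ = -log(7.95e-05) = 4.10. For an amphiprotic species, pH ≈ ½(pKa₁ + pKa₂) = ½(1.19 + 4.10) = 2.65.

pH = 2.65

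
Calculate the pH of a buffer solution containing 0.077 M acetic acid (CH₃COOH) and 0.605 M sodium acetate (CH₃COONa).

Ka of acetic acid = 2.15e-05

pKa = -log(2.15e-05) = 4.67. pH = pKa + log([A⁻]/[HA]) = 4.67 + log(0.605/0.077)

pH = 5.56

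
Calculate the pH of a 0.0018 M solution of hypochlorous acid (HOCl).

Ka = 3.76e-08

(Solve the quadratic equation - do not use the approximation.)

x² + Ka×x - Ka×C = 0. Using quadratic formula: [H⁺] = 8.2080e-06

pH = 5.09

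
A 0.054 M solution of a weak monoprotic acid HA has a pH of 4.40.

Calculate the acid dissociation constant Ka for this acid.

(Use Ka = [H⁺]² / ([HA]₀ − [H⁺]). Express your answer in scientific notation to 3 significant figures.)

[H⁺] = 10^(−pH) = 10^(−4.40) = 3.981e-05 M. For HA ⇌ H⁺ + A⁻, Ka = [H⁺][A⁻]/[HA] = [H⁺]² / ([HA]₀ − [H⁺]) = (3.981e-05)² / (0.054 − 3.981e-05) = 2.94e-08.

K_a = 2.94e-08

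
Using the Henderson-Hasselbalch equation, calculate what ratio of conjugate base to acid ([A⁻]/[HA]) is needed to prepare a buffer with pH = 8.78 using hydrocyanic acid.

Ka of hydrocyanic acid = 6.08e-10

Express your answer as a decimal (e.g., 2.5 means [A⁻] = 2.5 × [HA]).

pKa = -log(6.08e-10) = 9.2161. pH = pKa + log([A⁻]/[HA]), so log([A⁻]/[HA]) = pH − pKa = 8.78 − 9.2161 = -0.4361. [A⁻]/[HA] = 10^(-0.4361) = 0.366

[A⁻]/[HA] = 0.366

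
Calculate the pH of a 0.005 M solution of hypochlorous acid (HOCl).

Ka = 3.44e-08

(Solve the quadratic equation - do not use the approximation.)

x² + Ka×x - Ka×C = 0. Using quadratic formula: [H⁺] = 1.3098e-05

pH = 4.88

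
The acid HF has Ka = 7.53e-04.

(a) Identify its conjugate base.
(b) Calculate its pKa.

(a) The conjugate base is formed by removing one H⁺ from HF, giving F⁻. (b) pKa = -log(Ka) = -log(7.53e-04) = 3.12.

Conjugate base: F⁻; pK_a = 3.12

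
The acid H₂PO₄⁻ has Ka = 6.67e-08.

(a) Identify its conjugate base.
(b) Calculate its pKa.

(a) The conjugate base is formed by removing one H⁺ from H₂PO₄⁻, giving HPO₄²⁻. (b) pKa = -log(Ka) = -log(6.67e-08) = 7.18.

Conjugate base: HPO₄²⁻; pK_a = 7.18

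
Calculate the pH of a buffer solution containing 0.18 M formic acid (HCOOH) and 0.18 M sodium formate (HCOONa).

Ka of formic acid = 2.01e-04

pKa = -log(2.01e-04) = 3.70. pH = pKa + log([A⁻]/[HA]) = 3.70 + log(0.18/0.18)

pH = 3.70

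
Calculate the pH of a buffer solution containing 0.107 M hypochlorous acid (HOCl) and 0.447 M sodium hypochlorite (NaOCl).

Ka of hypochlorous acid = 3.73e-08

pKa = -log(3.73e-08) = 7.43. pH = pKa + log([A⁻]/[HA]) = 7.43 + log(0.447/0.107)

pH = 8.05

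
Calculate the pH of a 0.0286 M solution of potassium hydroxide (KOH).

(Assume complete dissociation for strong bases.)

[OH⁻] = 0.0286 M for strong base. pOH = -log[OH⁻] = 1.54, pH = 14 - pOH

pH = 12.46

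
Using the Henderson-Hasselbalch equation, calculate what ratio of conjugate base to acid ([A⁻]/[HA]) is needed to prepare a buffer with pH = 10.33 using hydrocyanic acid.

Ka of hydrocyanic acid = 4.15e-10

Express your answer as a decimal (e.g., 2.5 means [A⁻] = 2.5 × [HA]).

pKa = -log(4.15e-10) = 9.3820. pH = pKa + log([A⁻]/[HA]), so log([A⁻]/[HA]) = pH − pKa = 10.33 − 9.3820 = 0.9480. [A⁻]/[HA] = 10^(0.9480) = 8.87

[A⁻]/[HA] = 8.87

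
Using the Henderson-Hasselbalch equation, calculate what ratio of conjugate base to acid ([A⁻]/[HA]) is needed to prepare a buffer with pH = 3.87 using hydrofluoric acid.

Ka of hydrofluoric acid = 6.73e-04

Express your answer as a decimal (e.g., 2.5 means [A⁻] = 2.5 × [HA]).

pKa = -log(6.73e-04) = 3.1720. pH = pKa + log([A⁻]/[HA]), so log([A⁻]/[HA]) = pH − pKa = 3.87 − 3.1720 = 0.6980. [A⁻]/[HA] = 10^(0.6980) = 4.99

[A⁻]/[HA] = 4.99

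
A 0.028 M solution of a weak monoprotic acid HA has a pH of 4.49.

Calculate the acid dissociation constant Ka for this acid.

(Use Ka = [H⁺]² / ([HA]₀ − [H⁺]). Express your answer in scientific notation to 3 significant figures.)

[H⁺] = 10^(−pH) = 10^(−4.49) = 3.236e-05 M. For HA ⇌ H⁺ + A⁻, Ka = [H⁺][A⁻]/[HA] = [H⁺]² / ([HA]₀ − [H⁺]) = (3.236e-05)² / (0.028 − 3.236e-05) = 3.74e-08.

K_a = 3.74e-08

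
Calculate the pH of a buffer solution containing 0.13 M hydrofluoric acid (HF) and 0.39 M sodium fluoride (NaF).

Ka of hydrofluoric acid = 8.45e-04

pKa = -log(8.45e-04) = 3.07. pH = pKa + log([A⁻]/[HA]) = 3.07 + log(0.39/0.13)

pH = 3.55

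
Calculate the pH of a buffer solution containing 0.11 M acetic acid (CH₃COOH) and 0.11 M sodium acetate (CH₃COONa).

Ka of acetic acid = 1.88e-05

pKa = -log(1.88e-05) = 4.73. pH = pKa + log([A⁻]/[HA]) = 4.73 + log(0.11/0.11)

pH = 4.73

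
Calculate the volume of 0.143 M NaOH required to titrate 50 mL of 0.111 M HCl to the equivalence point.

At equivalence: moles acid = moles base. moles HCl = 0.111 × 50/1000 = 0.00555 mol. V_base = moles / 0.143 × 1000 = 38.8 mL.

V_{base} = 38.8 mL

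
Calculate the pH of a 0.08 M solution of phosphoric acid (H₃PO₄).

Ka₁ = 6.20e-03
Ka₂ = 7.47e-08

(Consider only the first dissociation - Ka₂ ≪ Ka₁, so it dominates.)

First dissociation dominates. From Ka₁ = [H⁺][HA⁻]/[H₂A], x² + Ka₁·x − Ka₁·C = 0 with C = 0.08 M and Ka₁ = 6.20e-03. Solving: [H⁺] = (−Ka₁ + √(Ka₁² + 4·Ka₁·C)) / 2 = 1.9386e-02 M. pH = -log(1.9386e-02) = 1.71.

pH = 1.71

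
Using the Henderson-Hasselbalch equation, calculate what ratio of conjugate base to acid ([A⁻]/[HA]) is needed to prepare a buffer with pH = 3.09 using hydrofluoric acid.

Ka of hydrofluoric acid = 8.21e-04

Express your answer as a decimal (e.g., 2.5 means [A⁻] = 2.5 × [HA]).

pKa = -log(8.21e-04) = 3.0857. pH = pKa + log([A⁻]/[HA]), so log([A⁻]/[HA]) = pH − pKa = 3.09 − 3.0857 = 0.0043. [A⁻]/[HA] = 10^(0.0043) = 1.01

[A⁻]/[HA] = 1.01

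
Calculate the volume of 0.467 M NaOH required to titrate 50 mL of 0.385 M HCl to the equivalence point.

At equivalence: moles acid = moles base. moles HCl = 0.385 × 50/1000 = 0.01925 mol. V_base = moles / 0.467 × 1000 = 41.2 mL.

V_{base} = 41.2 mL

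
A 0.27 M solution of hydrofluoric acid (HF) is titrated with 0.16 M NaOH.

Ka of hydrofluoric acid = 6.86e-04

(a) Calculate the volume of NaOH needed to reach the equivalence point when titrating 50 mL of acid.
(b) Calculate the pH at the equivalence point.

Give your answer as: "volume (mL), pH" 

moles acid = 0.27 × 50/1000 = 0.0135 mol; V_base = moles/0.16 × 1000 = 84.4 mL. At equivalence only the conjugate base is present: [A⁻] = 0.0135/0.134 = 1.0047e-01 M. Kb = Kw/Ka = 1.46e-11; [OH⁻] = √(Kb × [A⁻]) = 1.2102e-06; pOH = 5.92; pH = 14 - pOH = 8.08.

V = 84.4 mL, pH = 8.08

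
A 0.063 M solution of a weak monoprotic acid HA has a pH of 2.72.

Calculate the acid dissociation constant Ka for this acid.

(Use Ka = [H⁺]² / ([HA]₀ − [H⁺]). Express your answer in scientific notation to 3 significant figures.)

[H⁺] = 10^(−pH) = 10^(−2.72) = 1.905e-03 M. For HA ⇌ H⁺ + A⁻, Ka = [H⁺][A⁻]/[HA] = [H⁺]² / ([HA]₀ − [H⁺]) = (1.905e-03)² / (0.063 − 1.905e-03) = 5.94e-05.

K_a = 5.94e-05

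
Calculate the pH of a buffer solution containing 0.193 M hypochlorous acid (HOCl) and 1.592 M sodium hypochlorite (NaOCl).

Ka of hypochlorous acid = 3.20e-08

pKa = -log(3.20e-08) = 7.49. pH = pKa + log([A⁻]/[HA]) = 7.49 + log(1.592/0.193)

pH = 8.41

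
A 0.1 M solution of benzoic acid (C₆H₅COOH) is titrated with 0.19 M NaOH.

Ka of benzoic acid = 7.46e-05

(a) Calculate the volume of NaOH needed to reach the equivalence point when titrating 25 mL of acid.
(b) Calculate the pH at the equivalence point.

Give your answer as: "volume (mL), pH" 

moles acid = 0.1 × 25/1000 = 0.0025 mol; V_base = moles/0.19 × 1000 = 13.2 mL. At equivalence only the conjugate base is present: [A⁻] = 0.0025/0.038 = 6.5517e-02 M. Kb = Kw/Ka = 1.34e-10; [OH⁻] = √(Kb × [A⁻]) = 2.9635e-06; pOH = 5.53; pH = 14 - pOH = 8.47.

V = 13.2 mL, pH = 8.47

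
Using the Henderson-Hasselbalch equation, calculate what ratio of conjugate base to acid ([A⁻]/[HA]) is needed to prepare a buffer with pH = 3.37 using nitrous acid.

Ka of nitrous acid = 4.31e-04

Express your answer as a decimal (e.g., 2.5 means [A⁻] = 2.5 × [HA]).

pKa = -log(4.31e-04) = 3.3655. pH = pKa + log([A⁻]/[HA]), so log([A⁻]/[HA]) = pH − pKa = 3.37 − 3.3655 = 0.0045. [A⁻]/[HA] = 10^(0.0045) = 1.01

[A⁻]/[HA] = 1.01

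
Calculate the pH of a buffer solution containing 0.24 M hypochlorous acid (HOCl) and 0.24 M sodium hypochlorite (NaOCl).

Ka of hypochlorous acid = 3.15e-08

pKa = -log(3.15e-08) = 7.50. pH = pKa + log([A⁻]/[HA]) = 7.50 + log(0.24/0.24)

pH = 7.50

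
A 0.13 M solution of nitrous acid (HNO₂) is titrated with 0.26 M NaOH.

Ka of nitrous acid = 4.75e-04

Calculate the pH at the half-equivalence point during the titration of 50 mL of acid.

At half-equivalence [HA] = [A⁻], so Henderson-Hasselbalch gives pH = pKa = -log(4.75e-04) = 3.32.

pH = pKa = 3.32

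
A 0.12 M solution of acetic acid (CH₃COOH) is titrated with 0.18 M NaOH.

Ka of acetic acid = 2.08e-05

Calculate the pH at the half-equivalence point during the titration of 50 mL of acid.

At half-equivalence [HA] = [A⁻], so Henderson-Hasselbalch gives pH = pKa = -log(2.08e-05) = 4.68.

pH = pKa = 4.68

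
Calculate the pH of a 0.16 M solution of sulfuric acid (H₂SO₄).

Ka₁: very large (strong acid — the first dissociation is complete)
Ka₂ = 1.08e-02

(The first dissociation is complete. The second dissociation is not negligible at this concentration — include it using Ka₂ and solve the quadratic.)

First dissociation is complete: [H⁺]₀ = [HSO₄⁻]₀ = C = 0.16 M. Second dissociation HSO₄⁻ ⇌ H⁺ + SO₄²⁻: let x = [SO₄²⁻]. Ka₂ = (C + x)·x / (C − x) = 1.08e-02 → x² + (C + Ka₂)·x − Ka₂·C = 0 → x² + 0.17080·x − 1.728e-03 = 0. x = (−0.17080 + √(0.17080² + 4 × 1.728e-03)) / 2 = 9.5798e-03 M. [H⁺] = C + x = 0.16 + 9.5798e-03 = 1.6958e-01 M. pH = -log(1.6958e-01) = 0.77.

pH = 0.77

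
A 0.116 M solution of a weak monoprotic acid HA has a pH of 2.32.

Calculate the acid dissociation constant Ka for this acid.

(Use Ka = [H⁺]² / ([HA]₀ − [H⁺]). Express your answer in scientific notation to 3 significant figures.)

[H⁺] = 10^(−pH) = 10^(−2.32) = 4.786e-03 M. For HA ⇌ H⁺ + A⁻, Ka = [H⁺][A⁻]/[HA] = [H⁺]² / ([HA]₀ − [H⁺]) = (4.786e-03)² / (0.116 − 4.786e-03) = 2.06e-04.

K_a = 2.06e-04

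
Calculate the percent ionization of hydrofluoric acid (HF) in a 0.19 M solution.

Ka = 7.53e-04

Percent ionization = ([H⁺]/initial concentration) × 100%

Using Ka equilibrium: x² + Ka×x - Ka×C = 0. Solving: [H⁺] = 1.1591e-02. Percent = (1.1591e-02/0.19) × 100

Percent ionization = 6.1%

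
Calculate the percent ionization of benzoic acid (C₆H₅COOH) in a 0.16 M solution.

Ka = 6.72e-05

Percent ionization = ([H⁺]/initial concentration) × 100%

Using Ka equilibrium: x² + Ka×x - Ka×C = 0. Solving: [H⁺] = 3.2456e-03. Percent = (3.2456e-03/0.16) × 100

Percent ionization = 2.03%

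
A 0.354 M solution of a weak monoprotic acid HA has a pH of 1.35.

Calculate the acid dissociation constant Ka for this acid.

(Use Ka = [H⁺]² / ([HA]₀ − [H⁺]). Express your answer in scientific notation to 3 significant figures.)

[H⁺] = 10^(−pH) = 10^(−1.35) = 4.467e-02 M. For HA ⇌ H⁺ + A⁻, Ka = [H⁺][A⁻]/[HA] = [H⁺]² / ([HA]₀ − [H⁺]) = (4.467e-02)² / (0.354 − 4.467e-02) = 6.45e-03.

K_a = 6.45e-03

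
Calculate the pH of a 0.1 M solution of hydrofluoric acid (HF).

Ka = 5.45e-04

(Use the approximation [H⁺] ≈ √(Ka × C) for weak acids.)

[H⁺] = √(Ka × C) = √(5.45e-04 × 0.1) = 7.3824e-03. pH = -log(7.3824e-03)

pH = 2.13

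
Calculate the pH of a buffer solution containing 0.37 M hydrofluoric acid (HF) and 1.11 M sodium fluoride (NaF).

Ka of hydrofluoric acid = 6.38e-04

pKa = -log(6.38e-04) = 3.20. pH = pKa + log([A⁻]/[HA]) = 3.20 + log(1.11/0.37)

pH = 3.67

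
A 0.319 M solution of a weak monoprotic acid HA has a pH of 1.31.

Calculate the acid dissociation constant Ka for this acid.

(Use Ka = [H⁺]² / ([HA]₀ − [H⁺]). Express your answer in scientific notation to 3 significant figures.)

[H⁺] = 10^(−pH) = 10^(−1.31) = 4.898e-02 M. For HA ⇌ H⁺ + A⁻, Ka = [H⁺][A⁻]/[HA] = [H⁺]² / ([HA]₀ − [H⁺]) = (4.898e-02)² / (0.319 − 4.898e-02) = 8.88e-03.

K_a = 8.88e-03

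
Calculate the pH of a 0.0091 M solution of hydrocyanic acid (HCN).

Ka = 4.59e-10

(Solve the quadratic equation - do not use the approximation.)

x² + Ka×x - Ka×C = 0. Using quadratic formula: [H⁺] = 2.0435e-06

pH = 5.69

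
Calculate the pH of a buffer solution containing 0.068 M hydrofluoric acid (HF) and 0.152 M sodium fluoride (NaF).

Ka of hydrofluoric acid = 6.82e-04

pKa = -log(6.82e-04) = 3.17. pH = pKa + log([A⁻]/[HA]) = 3.17 + log(0.152/0.068)

pH = 3.52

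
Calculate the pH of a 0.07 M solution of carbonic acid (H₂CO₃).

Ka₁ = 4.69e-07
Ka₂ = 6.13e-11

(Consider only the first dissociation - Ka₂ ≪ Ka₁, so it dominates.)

First dissociation dominates. From Ka₁ = [H⁺][HA⁻]/[H₂A], x² + Ka₁·x − Ka₁·C = 0 with C = 0.07 M and Ka₁ = 4.69e-07. Solving: [H⁺] = (−Ka₁ + √(Ka₁² + 4·Ka₁·C)) / 2 = 1.8096e-04 M. pH = -log(1.8096e-04) = 3.74.

pH = 3.74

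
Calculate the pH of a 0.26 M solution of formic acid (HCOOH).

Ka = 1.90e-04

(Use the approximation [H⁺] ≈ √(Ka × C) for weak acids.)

[H⁺] = √(Ka × C) = √(1.90e-04 × 0.26) = 7.0285e-03. pH = -log(7.0285e-03)

pH = 2.15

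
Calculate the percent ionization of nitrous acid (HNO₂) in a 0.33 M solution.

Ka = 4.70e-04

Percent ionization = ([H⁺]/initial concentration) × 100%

Using Ka equilibrium: x² + Ka×x - Ka×C = 0. Solving: [H⁺] = 1.2221e-02. Percent = (1.2221e-02/0.33) × 100

Percent ionization = 3.7%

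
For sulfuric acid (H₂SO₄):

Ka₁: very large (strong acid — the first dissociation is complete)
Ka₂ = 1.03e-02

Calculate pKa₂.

pKa₂ = -log(Ka₂) = -log(1.03e-02) = 1.99.

pK_{a2} = 1.99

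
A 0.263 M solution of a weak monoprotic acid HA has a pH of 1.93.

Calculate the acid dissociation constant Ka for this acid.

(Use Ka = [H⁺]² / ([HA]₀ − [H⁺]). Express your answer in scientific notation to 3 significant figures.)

[H⁺] = 10^(−pH) = 10^(−1.93) = 1.175e-02 M. For HA ⇌ H⁺ + A⁻, Ka = [H⁺][A⁻]/[HA] = [H⁺]² / ([HA]₀ − [H⁺]) = (1.175e-02)² / (0.263 − 1.175e-02) = 5.49e-04.

K_a = 5.49e-04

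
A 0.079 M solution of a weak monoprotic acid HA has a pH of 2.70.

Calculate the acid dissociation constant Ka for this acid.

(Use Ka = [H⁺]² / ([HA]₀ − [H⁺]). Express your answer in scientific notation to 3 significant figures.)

[H⁺] = 10^(−pH) = 10^(−2.70) = 1.995e-03 M. For HA ⇌ H⁺ + A⁻, Ka = [H⁺][A⁻]/[HA] = [H⁺]² / ([HA]₀ − [H⁺]) = (1.995e-03)² / (0.079 − 1.995e-03) = 5.17e-05.

K_a = 5.17e-05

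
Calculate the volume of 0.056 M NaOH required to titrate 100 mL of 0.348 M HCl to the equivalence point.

At equivalence: moles acid = moles base. moles HCl = 0.348 × 100/1000 = 0.0348 mol. V_base = moles / 0.056 × 1000 = 621.4 mL.

V_{base} = 621.4 mL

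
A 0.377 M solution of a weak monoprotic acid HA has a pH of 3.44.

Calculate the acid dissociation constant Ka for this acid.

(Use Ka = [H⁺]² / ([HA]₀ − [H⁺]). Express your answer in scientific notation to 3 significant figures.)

[H⁺] = 10^(−pH) = 10^(−3.44) = 3.631e-04 M. For HA ⇌ H⁺ + A⁻, Ka = [H⁺][A⁻]/[HA] = [H⁺]² / ([HA]₀ − [H⁺]) = (3.631e-04)² / (0.377 − 3.631e-04) = 3.50e-07.

K_a = 3.50e-07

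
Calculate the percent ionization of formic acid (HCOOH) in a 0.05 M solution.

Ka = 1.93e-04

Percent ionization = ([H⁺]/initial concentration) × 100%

Using Ka equilibrium: x² + Ka×x - Ka×C = 0. Solving: [H⁺] = 3.0114e-03. Percent = (3.0114e-03/0.05) × 100

Percent ionization = 6.02%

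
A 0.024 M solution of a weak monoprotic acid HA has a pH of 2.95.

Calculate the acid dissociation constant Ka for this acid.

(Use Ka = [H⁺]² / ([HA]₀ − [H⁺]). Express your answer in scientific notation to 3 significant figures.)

[H⁺] = 10^(−pH) = 10^(−2.95) = 1.122e-03 M. For HA ⇌ H⁺ + A⁻, Ka = [H⁺][A⁻]/[HA] = [H⁺]² / ([HA]₀ − [H⁺]) = (1.122e-03)² / (0.024 − 1.122e-03) = 5.50e-05.

K_a = 5.50e-05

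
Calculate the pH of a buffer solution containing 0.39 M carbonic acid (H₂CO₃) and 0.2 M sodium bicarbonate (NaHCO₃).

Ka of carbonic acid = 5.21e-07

pKa = -log(5.21e-07) = 6.28. pH = pKa + log([A⁻]/[HA]) = 6.28 + log(0.2/0.39)

pH = 5.99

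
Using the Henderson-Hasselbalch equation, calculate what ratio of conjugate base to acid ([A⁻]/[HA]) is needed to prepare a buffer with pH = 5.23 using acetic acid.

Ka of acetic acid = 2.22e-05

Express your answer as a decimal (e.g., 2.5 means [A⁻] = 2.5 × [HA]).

pKa = -log(2.22e-05) = 4.6536. pH = pKa + log([A⁻]/[HA]), so log([A⁻]/[HA]) = pH − pKa = 5.23 − 4.6536 = 0.5764. [A⁻]/[HA] = 10^(0.5764) = 3.77

[A⁻]/[HA] = 3.77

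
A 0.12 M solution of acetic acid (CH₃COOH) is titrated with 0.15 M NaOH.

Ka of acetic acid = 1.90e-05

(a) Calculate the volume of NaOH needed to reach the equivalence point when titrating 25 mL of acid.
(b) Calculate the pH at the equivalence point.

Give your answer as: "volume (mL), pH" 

moles acid = 0.12 × 25/1000 = 0.003 mol; V_base = moles/0.15 × 1000 = 20.0 mL. At equivalence only the conjugate base is present: [A⁻] = 0.003/0.045 = 6.6667e-02 M. Kb = Kw/Ka = 5.26e-10; [OH⁻] = √(Kb × [A⁻]) = 5.9235e-06; pOH = 5.23; pH = 14 - pOH = 8.77.

V = 20.0 mL, pH = 8.77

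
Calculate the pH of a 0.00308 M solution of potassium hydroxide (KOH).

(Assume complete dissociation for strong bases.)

[OH⁻] = 0.00308 M for strong base. pOH = -log[OH⁻] = 2.51, pH = 14 - pOH

pH = 11.49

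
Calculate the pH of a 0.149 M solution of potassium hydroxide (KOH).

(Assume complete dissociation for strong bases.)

[OH⁻] = 0.149 M for strong base. pOH = -log[OH⁻] = 0.83, pH = 14 - pOH

pH = 13.17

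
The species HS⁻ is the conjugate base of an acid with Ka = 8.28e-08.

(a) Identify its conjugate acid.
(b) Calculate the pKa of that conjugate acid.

(a) The conjugate acid is formed by adding one H⁺ to HS⁻, giving H₂S. (b) pKa = -log(Ka) = -log(8.28e-08) = 7.08.

Conjugate acid: H₂S; pK_a = 7.08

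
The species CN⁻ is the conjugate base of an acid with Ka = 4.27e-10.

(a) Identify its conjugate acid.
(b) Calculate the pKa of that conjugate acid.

(a) The conjugate acid is formed by adding one H⁺ to CN⁻, giving HCN. (b) pKa = -log(Ka) = -log(4.27e-10) = 9.37.

Conjugate acid: HCN; pK_a = 9.37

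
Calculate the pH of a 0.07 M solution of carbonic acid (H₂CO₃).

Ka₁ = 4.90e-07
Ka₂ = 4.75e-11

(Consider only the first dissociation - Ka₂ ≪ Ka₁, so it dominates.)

First dissociation dominates. From Ka₁ = [H⁺][HA⁻]/[H₂A], x² + Ka₁·x − Ka₁·C = 0 with C = 0.07 M and Ka₁ = 4.90e-07. Solving: [H⁺] = (−Ka₁ + √(Ka₁² + 4·Ka₁·C)) / 2 = 1.8496e-04 M. pH = -log(1.8496e-04) = 3.73.

pH = 3.73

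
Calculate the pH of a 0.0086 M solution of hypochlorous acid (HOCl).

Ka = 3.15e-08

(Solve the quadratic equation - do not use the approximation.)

x² + Ka×x - Ka×C = 0. Using quadratic formula: [H⁺] = 1.6443e-05

pH = 4.78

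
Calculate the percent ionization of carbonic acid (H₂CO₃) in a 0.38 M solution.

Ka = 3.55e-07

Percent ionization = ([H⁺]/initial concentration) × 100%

Using Ka equilibrium: x² + Ka×x - Ka×C = 0. Solving: [H⁺] = 3.6711e-04. Percent = (3.6711e-04/0.38) × 100

Percent ionization = 0.0966%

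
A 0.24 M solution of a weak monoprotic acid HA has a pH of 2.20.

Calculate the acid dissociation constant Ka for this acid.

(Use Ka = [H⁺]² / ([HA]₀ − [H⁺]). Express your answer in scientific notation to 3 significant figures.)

[H⁺] = 10^(−pH) = 10^(−2.20) = 6.310e-03 M. For HA ⇌ H⁺ + A⁻, Ka = [H⁺][A⁻]/[HA] = [H⁺]² / ([HA]₀ − [H⁺]) = (6.310e-03)² / (0.24 − 6.310e-03) = 1.70e-04.

K_a = 1.70e-04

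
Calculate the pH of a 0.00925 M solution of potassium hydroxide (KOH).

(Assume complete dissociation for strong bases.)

[OH⁻] = 0.00925 M for strong base. pOH = -log[OH⁻] = 2.03, pH = 14 - pOH

pH = 11.97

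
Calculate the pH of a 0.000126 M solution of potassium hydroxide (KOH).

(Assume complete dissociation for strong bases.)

[OH⁻] = 0.000126 M for strong base. pOH = -log[OH⁻] = 3.90, pH = 14 - pOH

pH = 10.10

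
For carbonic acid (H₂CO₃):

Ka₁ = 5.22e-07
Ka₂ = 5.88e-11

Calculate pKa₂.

pKa₂ = -log(Ka₂) = -log(5.88e-11) = 10.23.

pK_{a2} = 10.23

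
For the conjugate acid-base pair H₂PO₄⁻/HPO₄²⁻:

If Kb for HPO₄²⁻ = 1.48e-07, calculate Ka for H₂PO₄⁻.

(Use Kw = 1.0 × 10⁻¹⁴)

For a conjugate pair Ka × Kb = Kw, so Ka = Kw/Kb = 1.0 × 10⁻¹⁴ / 1.48e-07 = 6.76e-08.

K_a = 6.76e-08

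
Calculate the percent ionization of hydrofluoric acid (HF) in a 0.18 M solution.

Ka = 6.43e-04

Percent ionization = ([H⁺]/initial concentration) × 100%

Using Ka equilibrium: x² + Ka×x - Ka×C = 0. Solving: [H⁺] = 1.0442e-02. Percent = (1.0442e-02/0.18) × 100

Percent ionization = 5.8%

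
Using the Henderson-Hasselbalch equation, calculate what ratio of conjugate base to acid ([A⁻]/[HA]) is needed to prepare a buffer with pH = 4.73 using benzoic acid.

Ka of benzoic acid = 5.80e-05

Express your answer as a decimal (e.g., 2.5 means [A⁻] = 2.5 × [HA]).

pKa = -log(5.80e-05) = 4.2366. pH = pKa + log([A⁻]/[HA]), so log([A⁻]/[HA]) = pH − pKa = 4.73 − 4.2366 = 0.4934. [A⁻]/[HA] = 10^(0.4934) = 3.11

[A⁻]/[HA] = 3.11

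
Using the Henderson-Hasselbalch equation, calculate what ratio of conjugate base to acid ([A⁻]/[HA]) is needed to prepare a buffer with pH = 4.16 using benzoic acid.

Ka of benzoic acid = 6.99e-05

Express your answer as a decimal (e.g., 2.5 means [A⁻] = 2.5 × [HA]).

pKa = -log(6.99e-05) = 4.1555. pH = pKa + log([A⁻]/[HA]), so log([A⁻]/[HA]) = pH − pKa = 4.16 − 4.1555 = 0.0045. [A⁻]/[HA] = 10^(0.0045) = 1.01

[A⁻]/[HA] = 1.01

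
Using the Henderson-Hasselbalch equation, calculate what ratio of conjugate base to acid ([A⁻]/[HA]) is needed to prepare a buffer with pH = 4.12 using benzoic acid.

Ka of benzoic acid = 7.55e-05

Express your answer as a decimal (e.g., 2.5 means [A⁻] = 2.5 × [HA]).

pKa = -log(7.55e-05) = 4.1221. pH = pKa + log([A⁻]/[HA]), so log([A⁻]/[HA]) = pH − pKa = 4.12 − 4.1221 = -0.0021. [A⁻]/[HA] = 10^(-0.0021) = 0.995

[A⁻]/[HA] = 0.995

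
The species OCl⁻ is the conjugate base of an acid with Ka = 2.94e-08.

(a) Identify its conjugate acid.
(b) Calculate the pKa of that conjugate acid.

(a) The conjugate acid is formed by adding one H⁺ to OCl⁻, giving HOCl. (b) pKa = -log(Ka) = -log(2.94e-08) = 7.53.

Conjugate acid: HOCl; pK_a = 7.53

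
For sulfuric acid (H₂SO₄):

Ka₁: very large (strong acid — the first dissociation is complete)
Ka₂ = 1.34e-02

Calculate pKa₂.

pKa₂ = -log(Ka₂) = -log(1.34e-02) = 1.87.

pK_{a2} = 1.87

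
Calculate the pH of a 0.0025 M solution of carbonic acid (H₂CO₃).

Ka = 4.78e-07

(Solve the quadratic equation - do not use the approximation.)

x² + Ka×x - Ka×C = 0. Using quadratic formula: [H⁺] = 3.4331e-05

pH = 4.46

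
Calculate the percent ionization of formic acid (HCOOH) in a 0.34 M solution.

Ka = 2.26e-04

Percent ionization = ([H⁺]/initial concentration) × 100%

Using Ka equilibrium: x² + Ka×x - Ka×C = 0. Solving: [H⁺] = 8.6536e-03. Percent = (8.6536e-03/0.34) × 100

Percent ionization = 2.55%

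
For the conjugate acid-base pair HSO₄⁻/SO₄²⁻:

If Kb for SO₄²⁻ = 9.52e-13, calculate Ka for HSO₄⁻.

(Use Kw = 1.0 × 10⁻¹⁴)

For a conjugate pair Ka × Kb = Kw, so Ka = Kw/Kb = 1.0 × 10⁻¹⁴ / 9.52e-13 = 1.05e-02.

K_a = 1.05e-02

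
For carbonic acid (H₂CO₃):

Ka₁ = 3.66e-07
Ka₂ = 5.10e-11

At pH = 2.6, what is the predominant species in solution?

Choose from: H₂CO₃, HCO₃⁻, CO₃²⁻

pKa₁ = 6.44, pKa₂ = 10.29. For a polyprotic acid the predominant species crosses at each pKa: below pKa_n the protonated form dominates, above it the deprotonated form does. At pH = 2.6, the predominant species is H₂CO₃.

H₂CO₃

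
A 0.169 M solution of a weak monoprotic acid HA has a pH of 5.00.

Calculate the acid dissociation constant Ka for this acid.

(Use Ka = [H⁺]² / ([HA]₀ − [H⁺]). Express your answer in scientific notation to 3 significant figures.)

[H⁺] = 10^(−pH) = 10^(−5.00) = 1.000e-05 M. For HA ⇌ H⁺ + A⁻, Ka = [H⁺][A⁻]/[HA] = [H⁺]² / ([HA]₀ − [H⁺]) = (1.000e-05)² / (0.169 − 1.000e-05) = 5.92e-10.

K_a = 5.92e-10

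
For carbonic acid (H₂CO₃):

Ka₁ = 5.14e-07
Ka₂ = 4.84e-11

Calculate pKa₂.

pKa₂ = -log(Ka₂) = -log(4.84e-11) = 10.32.

pK_{a2} = 10.32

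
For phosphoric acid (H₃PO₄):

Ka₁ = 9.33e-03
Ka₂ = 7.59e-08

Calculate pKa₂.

pKa₂ = -log(Ka₂) = -log(7.59e-08) = 7.12.

pK_{a2} = 7.12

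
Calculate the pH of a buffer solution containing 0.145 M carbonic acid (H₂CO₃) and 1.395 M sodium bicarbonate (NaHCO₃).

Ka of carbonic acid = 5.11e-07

pKa = -log(5.11e-07) = 6.29. pH = pKa + log([A⁻]/[HA]) = 6.29 + log(1.395/0.145)

pH = 7.27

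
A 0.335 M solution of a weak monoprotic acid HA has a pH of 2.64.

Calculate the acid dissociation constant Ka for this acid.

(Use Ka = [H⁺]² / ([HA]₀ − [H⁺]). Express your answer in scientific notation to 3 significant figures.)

[H⁺] = 10^(−pH) = 10^(−2.64) = 2.291e-03 M. For HA ⇌ H⁺ + A⁻, Ka = [H⁺][A⁻]/[HA] = [H⁺]² / ([HA]₀ − [H⁺]) = (2.291e-03)² / (0.335 − 2.291e-03) = 1.58e-05.

K_a = 1.58e-05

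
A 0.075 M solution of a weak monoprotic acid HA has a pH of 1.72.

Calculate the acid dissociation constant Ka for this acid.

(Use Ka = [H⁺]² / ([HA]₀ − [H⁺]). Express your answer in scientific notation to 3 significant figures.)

[H⁺] = 10^(−pH) = 10^(−1.72) = 1.905e-02 M. For HA ⇌ H⁺ + A⁻, Ka = [H⁺][A⁻]/[HA] = [H⁺]² / ([HA]₀ − [H⁺]) = (1.905e-02)² / (0.075 − 1.905e-02) = 6.49e-03.

K_a = 6.49e-03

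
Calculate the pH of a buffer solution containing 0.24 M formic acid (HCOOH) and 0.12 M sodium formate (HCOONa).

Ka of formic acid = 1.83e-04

pKa = -log(1.83e-04) = 3.74. pH = pKa + log([A⁻]/[HA]) = 3.74 + log(0.12/0.24)

pH = 3.44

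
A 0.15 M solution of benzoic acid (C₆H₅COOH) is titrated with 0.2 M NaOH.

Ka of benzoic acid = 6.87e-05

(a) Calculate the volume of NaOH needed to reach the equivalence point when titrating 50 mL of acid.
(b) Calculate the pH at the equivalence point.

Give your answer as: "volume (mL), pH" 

moles acid = 0.15 × 50/1000 = 0.0075 mol; V_base = moles/0.2 × 1000 = 37.5 mL. At equivalence only the conjugate base is present: [A⁻] = 0.0075/0.087 = 8.5714e-02 M. Kb = Kw/Ka = 1.46e-10; [OH⁻] = √(Kb × [A⁻]) = 3.5322e-06; pOH = 5.45; pH = 14 - pOH = 8.55.

V = 37.5 mL, pH = 8.55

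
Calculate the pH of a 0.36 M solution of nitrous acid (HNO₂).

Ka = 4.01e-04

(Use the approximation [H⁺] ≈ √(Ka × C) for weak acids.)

[H⁺] = √(Ka × C) = √(4.01e-04 × 0.36) = 1.2015e-02. pH = -log(1.2015e-02)

pH = 1.92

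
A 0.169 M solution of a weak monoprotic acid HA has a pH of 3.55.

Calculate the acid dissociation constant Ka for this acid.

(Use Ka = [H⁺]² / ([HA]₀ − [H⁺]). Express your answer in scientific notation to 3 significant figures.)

[H⁺] = 10^(−pH) = 10^(−3.55) = 2.818e-04 M. For HA ⇌ H⁺ + A⁻, Ka = [H⁺][A⁻]/[HA] = [H⁺]² / ([HA]₀ − [H⁺]) = (2.818e-04)² / (0.169 − 2.818e-04) = 4.71e-07.

K_a = 4.71e-07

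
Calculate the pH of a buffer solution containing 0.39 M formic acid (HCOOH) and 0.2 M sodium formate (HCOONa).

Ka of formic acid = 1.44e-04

pKa = -log(1.44e-04) = 3.84. pH = pKa + log([A⁻]/[HA]) = 3.84 + log(0.2/0.39)

pH = 3.55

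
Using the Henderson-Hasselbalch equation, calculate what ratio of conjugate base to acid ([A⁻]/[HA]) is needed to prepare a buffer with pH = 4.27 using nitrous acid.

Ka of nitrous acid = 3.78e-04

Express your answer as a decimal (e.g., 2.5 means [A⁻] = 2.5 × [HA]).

pKa = -log(3.78e-04) = 3.4225. pH = pKa + log([A⁻]/[HA]), so log([A⁻]/[HA]) = pH − pKa = 4.27 − 3.4225 = 0.8475. [A⁻]/[HA] = 10^(0.8475) = 7.04

[A⁻]/[HA] = 7.04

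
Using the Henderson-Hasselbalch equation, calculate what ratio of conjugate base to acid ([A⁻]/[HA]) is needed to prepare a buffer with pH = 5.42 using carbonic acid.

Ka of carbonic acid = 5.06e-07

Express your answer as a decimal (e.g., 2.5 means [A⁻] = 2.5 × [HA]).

pKa = -log(5.06e-07) = 6.2958. pH = pKa + log([A⁻]/[HA]), so log([A⁻]/[HA]) = pH − pKa = 5.42 − 6.2958 = -0.8758. [A⁻]/[HA] = 10^(-0.8758) = 0.133

[A⁻]/[HA] = 0.133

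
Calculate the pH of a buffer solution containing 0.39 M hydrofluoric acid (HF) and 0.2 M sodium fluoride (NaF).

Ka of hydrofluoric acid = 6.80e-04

pKa = -log(6.80e-04) = 3.17. pH = pKa + log([A⁻]/[HA]) = 3.17 + log(0.2/0.39)

pH = 2.88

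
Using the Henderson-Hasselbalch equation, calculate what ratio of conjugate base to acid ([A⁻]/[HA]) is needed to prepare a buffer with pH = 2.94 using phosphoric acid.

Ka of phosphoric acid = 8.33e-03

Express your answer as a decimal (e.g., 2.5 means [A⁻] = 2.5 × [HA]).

pKa = -log(8.33e-03) = 2.0794. pH = pKa + log([A⁻]/[HA]), so log([A⁻]/[HA]) = pH − pKa = 2.94 − 2.0794 = 0.8606. [A⁻]/[HA] = 10^(0.8606) = 7.26

[A⁻]/[HA] = 7.26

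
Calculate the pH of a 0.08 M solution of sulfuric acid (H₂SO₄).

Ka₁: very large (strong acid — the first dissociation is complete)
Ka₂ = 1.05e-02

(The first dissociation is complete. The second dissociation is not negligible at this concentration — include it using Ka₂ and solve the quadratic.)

First dissociation is complete: [H⁺]₀ = [HSO₄⁻]₀ = C = 0.08 M. Second dissociation HSO₄⁻ ⇌ H⁺ + SO₄²⁻: let x = [SO₄²⁻]. Ka₂ = (C + x)·x / (C − x) = 1.05e-02 → x² + (C + Ka₂)·x − Ka₂·C = 0 → x² + 0.09050·x − 8.400e-04 = 0. x = (−0.09050 + √(0.09050² + 4 × 8.400e-04)) / 2 = 8.4860e-03 M. [H⁺] = C + x = 0.08 + 8.4860e-03 = 8.8486e-02 M. pH = -log(8.8486e-02) = 1.05.

pH = 1.05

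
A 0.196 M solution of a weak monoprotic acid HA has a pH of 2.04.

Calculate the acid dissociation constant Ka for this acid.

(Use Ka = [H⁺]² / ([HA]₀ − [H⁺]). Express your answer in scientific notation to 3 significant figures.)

[H⁺] = 10^(−pH) = 10^(−2.04) = 9.120e-03 M. For HA ⇌ H⁺ + A⁻, Ka = [H⁺][A⁻]/[HA] = [H⁺]² / ([HA]₀ − [H⁺]) = (9.120e-03)² / (0.196 − 9.120e-03) = 4.45e-04.

K_a = 4.45e-04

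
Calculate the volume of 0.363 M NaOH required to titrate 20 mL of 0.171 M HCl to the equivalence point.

At equivalence: moles acid = moles base. moles HCl = 0.171 × 20/1000 = 0.00342 mol. V_base = moles / 0.363 × 1000 = 9.4 mL.

V_{base} = 9.4 mL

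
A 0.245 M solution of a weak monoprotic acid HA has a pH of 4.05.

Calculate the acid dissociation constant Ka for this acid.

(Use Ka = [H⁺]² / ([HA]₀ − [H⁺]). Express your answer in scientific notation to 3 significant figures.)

[H⁺] = 10^(−pH) = 10^(−4.05) = 8.913e-05 M. For HA ⇌ H⁺ + A⁻, Ka = [H⁺][A⁻]/[HA] = [H⁺]² / ([HA]₀ − [H⁺]) = (8.913e-05)² / (0.245 − 8.913e-05) = 3.24e-08.

K_a = 3.24e-08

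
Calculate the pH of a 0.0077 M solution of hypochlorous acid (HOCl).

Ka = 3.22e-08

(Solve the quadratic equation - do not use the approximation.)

x² + Ka×x - Ka×C = 0. Using quadratic formula: [H⁺] = 1.5730e-05

pH = 4.80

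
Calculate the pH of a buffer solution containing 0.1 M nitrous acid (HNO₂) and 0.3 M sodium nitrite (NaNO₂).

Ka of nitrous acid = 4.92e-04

pKa = -log(4.92e-04) = 3.31. pH = pKa + log([A⁻]/[HA]) = 3.31 + log(0.3/0.1)

pH = 3.79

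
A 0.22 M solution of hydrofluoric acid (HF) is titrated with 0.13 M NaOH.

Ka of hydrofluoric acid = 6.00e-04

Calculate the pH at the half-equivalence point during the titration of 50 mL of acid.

At half-equivalence [HA] = [A⁻], so Henderson-Hasselbalch gives pH = pKa = -log(6.00e-04) = 3.22.

pH = pKa = 3.22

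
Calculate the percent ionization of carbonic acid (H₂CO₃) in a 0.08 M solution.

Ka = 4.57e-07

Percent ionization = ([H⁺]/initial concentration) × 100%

Using Ka equilibrium: x² + Ka×x - Ka×C = 0. Solving: [H⁺] = 1.9098e-04. Percent = (1.9098e-04/0.08) × 100

Percent ionization = 0.239%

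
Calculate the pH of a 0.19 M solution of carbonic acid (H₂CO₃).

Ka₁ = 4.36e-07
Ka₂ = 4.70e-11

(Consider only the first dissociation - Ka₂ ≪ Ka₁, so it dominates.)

First dissociation dominates. From Ka₁ = [H⁺][HA⁻]/[H₂A], x² + Ka₁·x − Ka₁·C = 0 with C = 0.19 M and Ka₁ = 4.36e-07. Solving: [H⁺] = (−Ka₁ + √(Ka₁² + 4·Ka₁·C)) / 2 = 2.8760e-04 M. pH = -log(2.8760e-04) = 3.54.

pH = 3.54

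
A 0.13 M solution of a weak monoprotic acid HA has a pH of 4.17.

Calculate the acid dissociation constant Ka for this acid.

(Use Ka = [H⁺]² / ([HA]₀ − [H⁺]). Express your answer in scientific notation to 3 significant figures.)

[H⁺] = 10^(−pH) = 10^(−4.17) = 6.761e-05 M. For HA ⇌ H⁺ + A⁻, Ka = [H⁺][A⁻]/[HA] = [H⁺]² / ([HA]₀ − [H⁺]) = (6.761e-05)² / (0.13 − 6.761e-05) = 3.52e-08.

K_a = 3.52e-08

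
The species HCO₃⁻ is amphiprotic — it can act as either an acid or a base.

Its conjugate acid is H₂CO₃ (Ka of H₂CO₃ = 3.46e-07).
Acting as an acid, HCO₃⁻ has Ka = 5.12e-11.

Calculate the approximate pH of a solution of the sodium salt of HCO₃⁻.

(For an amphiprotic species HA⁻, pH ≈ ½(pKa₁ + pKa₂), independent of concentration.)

pKa₁ = -log(3.46e-07) = 6.46; pKa₂ = -log(5.12e-11) = 10.29. For an amphiprotic species, pH ≈ ½(pKa₁ + pKa₂) = ½(6.46 + 10.29) = 8.38.

pH = 8.38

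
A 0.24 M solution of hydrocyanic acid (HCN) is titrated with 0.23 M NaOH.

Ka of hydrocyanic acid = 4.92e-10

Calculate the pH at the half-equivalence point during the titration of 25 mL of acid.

At half-equivalence [HA] = [A⁻], so Henderson-Hasselbalch gives pH = pKa = -log(4.92e-10) = 9.31.

pH = pKa = 9.31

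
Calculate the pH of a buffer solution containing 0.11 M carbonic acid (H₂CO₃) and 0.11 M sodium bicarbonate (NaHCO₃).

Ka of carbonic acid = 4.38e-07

pKa = -log(4.38e-07) = 6.36. pH = pKa + log([A⁻]/[HA]) = 6.36 + log(0.11/0.11)

pH = 6.36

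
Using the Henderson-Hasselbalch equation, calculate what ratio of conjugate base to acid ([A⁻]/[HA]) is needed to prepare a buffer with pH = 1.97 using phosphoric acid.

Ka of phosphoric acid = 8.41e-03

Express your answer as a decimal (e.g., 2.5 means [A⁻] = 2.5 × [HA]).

pKa = -log(8.41e-03) = 2.0752. pH = pKa + log([A⁻]/[HA]), so log([A⁻]/[HA]) = pH − pKa = 1.97 − 2.0752 = -0.1052. [A⁻]/[HA] = 10^(-0.1052) = 0.785

[A⁻]/[HA] = 0.785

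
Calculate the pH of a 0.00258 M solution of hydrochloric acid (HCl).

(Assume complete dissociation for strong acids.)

[H⁺] = 0.00258 M for strong acid. pH = -log[H⁺] = -log(0.00258)

pH = 2.59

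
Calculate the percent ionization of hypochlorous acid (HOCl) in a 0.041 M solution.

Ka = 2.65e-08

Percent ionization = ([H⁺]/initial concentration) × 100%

Using Ka equilibrium: x² + Ka×x - Ka×C = 0. Solving: [H⁺] = 3.2949e-05. Percent = (3.2949e-05/0.041) × 100

Percent ionization = 0.0804%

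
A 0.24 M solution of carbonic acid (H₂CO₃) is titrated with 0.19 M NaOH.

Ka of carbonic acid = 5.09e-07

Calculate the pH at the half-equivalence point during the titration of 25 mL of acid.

At half-equivalence [HA] = [A⁻], so Henderson-Hasselbalch gives pH = pKa = -log(5.09e-07) = 6.29.

pH = pKa = 6.29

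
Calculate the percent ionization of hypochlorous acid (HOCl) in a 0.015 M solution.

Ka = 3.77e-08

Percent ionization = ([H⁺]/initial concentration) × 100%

Using Ka equilibrium: x² + Ka×x - Ka×C = 0. Solving: [H⁺] = 2.3761e-05. Percent = (2.3761e-05/0.015) × 100

Percent ionization = 0.158%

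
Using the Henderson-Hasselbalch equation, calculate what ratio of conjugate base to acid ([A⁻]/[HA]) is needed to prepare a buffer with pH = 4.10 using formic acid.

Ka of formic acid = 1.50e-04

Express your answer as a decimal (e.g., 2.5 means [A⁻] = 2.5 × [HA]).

pKa = -log(1.50e-04) = 3.8239. pH = pKa + log([A⁻]/[HA]), so log([A⁻]/[HA]) = pH − pKa = 4.10 − 3.8239 = 0.2761. [A⁻]/[HA] = 10^(0.2761) = 1.89

[A⁻]/[HA] = 1.89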